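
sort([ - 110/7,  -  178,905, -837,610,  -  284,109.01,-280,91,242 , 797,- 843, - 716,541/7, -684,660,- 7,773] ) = [ - 843, - 837, -716,  -  684,-284,- 280,  -  178,  -  110/7, -7, 541/7 , 91, 109.01,242,610,660,773,797,905 ] 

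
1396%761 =635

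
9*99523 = 895707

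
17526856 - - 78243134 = 95769990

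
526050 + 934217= 1460267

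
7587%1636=1043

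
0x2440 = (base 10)9280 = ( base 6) 110544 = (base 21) 100J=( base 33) 8H7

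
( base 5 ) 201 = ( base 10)51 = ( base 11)47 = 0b110011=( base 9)56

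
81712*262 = 21408544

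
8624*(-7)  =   - 60368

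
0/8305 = 0 = 0.00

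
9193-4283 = 4910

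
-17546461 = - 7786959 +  - 9759502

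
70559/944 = 74 + 703/944 = 74.74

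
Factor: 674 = 2^1  *337^1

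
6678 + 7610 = 14288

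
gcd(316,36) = 4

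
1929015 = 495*3897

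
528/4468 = 132/1117 =0.12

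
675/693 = 75/77 = 0.97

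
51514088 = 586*87908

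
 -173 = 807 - 980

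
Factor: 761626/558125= 2^1*5^( - 4)*19^( - 1)*47^( - 1)*107^1*3559^1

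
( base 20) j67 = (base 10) 7727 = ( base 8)17057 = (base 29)95d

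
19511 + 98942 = 118453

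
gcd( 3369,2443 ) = 1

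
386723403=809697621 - 422974218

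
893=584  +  309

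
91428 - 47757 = 43671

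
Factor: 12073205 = 5^1 * 151^1*15991^1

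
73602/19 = 73602/19 =3873.79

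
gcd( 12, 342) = 6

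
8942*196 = 1752632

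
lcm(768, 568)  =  54528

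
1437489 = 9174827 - 7737338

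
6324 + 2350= 8674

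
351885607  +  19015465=370901072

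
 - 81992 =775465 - 857457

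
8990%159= 86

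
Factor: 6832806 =2^1*3^1*29^1*107^1*367^1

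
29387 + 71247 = 100634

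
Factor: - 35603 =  - 35603^1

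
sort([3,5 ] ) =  [3,5]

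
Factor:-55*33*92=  - 2^2*3^1*5^1*11^2*23^1 =-166980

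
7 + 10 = 17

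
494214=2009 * 246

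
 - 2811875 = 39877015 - 42688890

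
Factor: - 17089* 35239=  -  23^1*131^1*269^1*743^1 = -602199271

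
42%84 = 42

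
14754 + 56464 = 71218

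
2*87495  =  174990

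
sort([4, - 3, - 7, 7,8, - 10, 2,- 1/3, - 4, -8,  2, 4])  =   [-10,- 8,-7, - 4, - 3,  -  1/3, 2,  2, 4,4 , 7,  8]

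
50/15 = 10/3=3.33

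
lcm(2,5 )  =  10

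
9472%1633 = 1307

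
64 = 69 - 5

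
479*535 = 256265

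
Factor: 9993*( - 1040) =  - 10392720 = - 2^4 * 3^1*5^1*13^1*3331^1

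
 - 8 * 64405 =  - 515240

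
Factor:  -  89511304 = -2^3*11188913^1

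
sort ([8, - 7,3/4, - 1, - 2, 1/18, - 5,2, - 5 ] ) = [-7,-5,  -  5, - 2, - 1 , 1/18, 3/4, 2, 8 ] 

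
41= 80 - 39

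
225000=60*3750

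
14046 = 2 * 7023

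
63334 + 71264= 134598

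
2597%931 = 735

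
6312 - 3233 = 3079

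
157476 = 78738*2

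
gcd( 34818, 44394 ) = 42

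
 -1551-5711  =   - 7262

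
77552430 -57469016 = 20083414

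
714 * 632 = 451248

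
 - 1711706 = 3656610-5368316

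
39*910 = 35490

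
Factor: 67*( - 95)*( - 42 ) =2^1 *3^1*5^1*7^1*19^1*67^1 = 267330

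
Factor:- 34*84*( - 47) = 2^3 *3^1*7^1*17^1 * 47^1 = 134232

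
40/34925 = 8/6985=0.00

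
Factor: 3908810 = 2^1*5^1*17^1*  22993^1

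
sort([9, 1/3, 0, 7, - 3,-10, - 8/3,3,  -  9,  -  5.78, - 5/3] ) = [ - 10, - 9, - 5.78, - 3,-8/3, - 5/3,  0, 1/3,  3, 7, 9 ]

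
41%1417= 41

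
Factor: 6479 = 11^1*19^1*31^1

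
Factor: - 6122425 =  - 5^2*244897^1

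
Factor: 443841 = 3^1*197^1*751^1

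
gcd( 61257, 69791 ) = 1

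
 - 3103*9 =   -  27927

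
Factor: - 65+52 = - 13 = - 13^1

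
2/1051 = 2/1051 = 0.00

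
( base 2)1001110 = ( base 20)3i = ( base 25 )33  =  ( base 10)78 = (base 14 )58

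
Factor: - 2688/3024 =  - 2^3*3^( - 2 )=- 8/9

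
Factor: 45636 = 2^2*3^1*3803^1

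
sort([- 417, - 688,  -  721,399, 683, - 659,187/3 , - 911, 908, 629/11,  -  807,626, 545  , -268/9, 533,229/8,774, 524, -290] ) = [- 911,-807, - 721,-688,  -  659, - 417, - 290,-268/9,229/8,629/11,187/3, 399, 524,533,545, 626, 683,774,908]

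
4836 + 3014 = 7850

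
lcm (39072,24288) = 898656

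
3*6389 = 19167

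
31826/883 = 36 + 38/883 = 36.04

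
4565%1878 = 809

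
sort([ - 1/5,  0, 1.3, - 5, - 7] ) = [ - 7, - 5 , - 1/5, 0,1.3 ] 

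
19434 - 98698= -79264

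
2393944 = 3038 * 788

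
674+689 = 1363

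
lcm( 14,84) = 84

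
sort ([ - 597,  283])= [  -  597,283] 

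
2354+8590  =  10944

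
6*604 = 3624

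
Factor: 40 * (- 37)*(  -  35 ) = 2^3 * 5^2 * 7^1 *37^1 =51800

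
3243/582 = 1081/194 = 5.57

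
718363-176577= 541786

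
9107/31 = 293 + 24/31= 293.77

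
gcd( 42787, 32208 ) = 1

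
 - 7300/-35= 1460/7 = 208.57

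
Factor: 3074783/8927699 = 11^( - 1 )*29^1* 229^1 * 313^( - 1 )*463^1*2593^( - 1 ) 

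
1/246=1/246=0.00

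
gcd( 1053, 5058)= 9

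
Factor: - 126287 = - 7^1*18041^1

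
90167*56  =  5049352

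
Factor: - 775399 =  - 23^1*33713^1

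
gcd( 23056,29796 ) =4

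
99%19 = 4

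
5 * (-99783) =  - 498915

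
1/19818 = 1/19818 = 0.00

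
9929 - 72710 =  - 62781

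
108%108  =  0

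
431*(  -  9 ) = - 3879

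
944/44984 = 118/5623 = 0.02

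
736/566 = 368/283 = 1.30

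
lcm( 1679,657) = 15111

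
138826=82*1693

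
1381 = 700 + 681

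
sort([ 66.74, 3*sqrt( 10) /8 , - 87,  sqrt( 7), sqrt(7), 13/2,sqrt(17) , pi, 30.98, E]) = [ - 87, 3*sqrt(10)/8, sqrt(7), sqrt( 7 ), E,pi, sqrt ( 17), 13/2,30.98, 66.74]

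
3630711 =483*7517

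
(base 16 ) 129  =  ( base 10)297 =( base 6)1213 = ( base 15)14c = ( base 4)10221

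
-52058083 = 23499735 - 75557818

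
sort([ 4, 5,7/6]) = [ 7/6, 4, 5 ] 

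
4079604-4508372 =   -  428768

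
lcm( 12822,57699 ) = 115398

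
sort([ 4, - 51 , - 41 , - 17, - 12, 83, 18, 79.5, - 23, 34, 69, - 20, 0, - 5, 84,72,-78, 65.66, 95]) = [ - 78,-51 ,-41, - 23, - 20, - 17, - 12,  -  5, 0, 4, 18, 34,65.66,69, 72, 79.5, 83,84,95 ] 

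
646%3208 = 646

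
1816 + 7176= 8992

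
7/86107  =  1/12301 = 0.00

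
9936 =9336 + 600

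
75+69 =144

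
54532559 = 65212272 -10679713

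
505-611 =  -  106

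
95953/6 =95953/6 = 15992.17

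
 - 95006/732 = - 130 + 77/366 = -129.79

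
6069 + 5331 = 11400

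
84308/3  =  84308/3=28102.67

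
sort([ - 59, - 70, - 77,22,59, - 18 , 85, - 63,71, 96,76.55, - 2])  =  [ - 77, - 70  ,-63, - 59, - 18, - 2,22,59,  71,76.55,85 , 96 ]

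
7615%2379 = 478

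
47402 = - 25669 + 73071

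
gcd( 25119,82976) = 1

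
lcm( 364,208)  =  1456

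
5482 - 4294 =1188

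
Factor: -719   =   - 719^1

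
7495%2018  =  1441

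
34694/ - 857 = -34694/857 = -  40.48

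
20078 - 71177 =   -  51099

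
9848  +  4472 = 14320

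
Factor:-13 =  - 13^1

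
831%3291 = 831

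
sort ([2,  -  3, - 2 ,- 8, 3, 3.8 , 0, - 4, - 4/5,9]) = [ - 8, - 4,-3, - 2, - 4/5, 0, 2, 3,  3.8,9]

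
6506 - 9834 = -3328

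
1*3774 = 3774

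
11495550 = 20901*550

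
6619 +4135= 10754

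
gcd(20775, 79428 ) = 3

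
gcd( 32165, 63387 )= 1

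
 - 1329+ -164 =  - 1493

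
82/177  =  82/177 = 0.46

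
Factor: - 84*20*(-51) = 2^4 * 3^2 * 5^1 *7^1*17^1= 85680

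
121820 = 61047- - 60773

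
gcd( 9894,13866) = 6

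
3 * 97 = 291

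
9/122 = 9/122 = 0.07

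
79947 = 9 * 8883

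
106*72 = 7632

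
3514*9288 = 32638032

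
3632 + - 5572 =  - 1940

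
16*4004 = 64064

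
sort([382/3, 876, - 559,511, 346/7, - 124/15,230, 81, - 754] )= [ - 754, - 559, - 124/15,346/7,81, 382/3,230, 511, 876]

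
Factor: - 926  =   - 2^1*463^1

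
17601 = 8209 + 9392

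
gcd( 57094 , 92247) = 1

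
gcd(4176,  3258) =18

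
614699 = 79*7781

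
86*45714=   3931404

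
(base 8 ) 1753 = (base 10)1003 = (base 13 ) 5C2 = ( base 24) 1HJ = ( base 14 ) 519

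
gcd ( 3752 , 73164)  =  1876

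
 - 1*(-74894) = 74894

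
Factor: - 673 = - 673^1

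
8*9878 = 79024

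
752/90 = 8 + 16/45 = 8.36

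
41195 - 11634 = 29561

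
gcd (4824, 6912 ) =72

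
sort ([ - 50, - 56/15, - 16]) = [ - 50,- 16,  -  56/15 ]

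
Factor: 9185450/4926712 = 2^( - 2)*5^2 * 7^( - 1)  *  87977^ ( - 1 )*183709^1 = 4592725/2463356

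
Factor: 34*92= 2^3*17^1*23^1 = 3128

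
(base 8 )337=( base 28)7R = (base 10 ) 223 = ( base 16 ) DF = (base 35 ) 6D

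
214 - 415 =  - 201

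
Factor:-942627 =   -  3^1 * 7^1*44887^1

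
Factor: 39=3^1*  13^1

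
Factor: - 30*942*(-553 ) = 15627780 = 2^2*3^2*5^1 *7^1* 79^1*157^1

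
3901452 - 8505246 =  - 4603794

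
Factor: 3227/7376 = 2^( - 4)*7^1=   7/16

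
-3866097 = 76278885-80144982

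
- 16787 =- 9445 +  - 7342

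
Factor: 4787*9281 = 44428147 = 4787^1 * 9281^1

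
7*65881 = 461167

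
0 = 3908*0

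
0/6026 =0 = 0.00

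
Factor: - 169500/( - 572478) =28250/95413= 2^1*5^3*113^1*95413^( - 1 )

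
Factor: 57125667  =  3^1 * 2777^1  *6857^1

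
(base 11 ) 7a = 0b1010111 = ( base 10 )87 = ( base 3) 10020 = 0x57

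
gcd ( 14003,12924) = 1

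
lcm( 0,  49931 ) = 0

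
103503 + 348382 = 451885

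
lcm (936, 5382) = 21528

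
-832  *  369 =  - 307008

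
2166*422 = 914052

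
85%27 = 4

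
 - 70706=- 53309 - 17397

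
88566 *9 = 797094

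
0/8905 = 0 = 0.00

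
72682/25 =2907 + 7/25=2907.28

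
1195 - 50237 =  - 49042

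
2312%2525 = 2312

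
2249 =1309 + 940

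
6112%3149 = 2963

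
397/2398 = 397/2398 = 0.17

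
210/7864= 105/3932 = 0.03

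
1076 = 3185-2109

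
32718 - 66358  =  -33640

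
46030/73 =46030/73  =  630.55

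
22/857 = 22/857=0.03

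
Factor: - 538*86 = -46268=-2^2*43^1*269^1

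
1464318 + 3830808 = 5295126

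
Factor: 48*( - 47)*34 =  - 2^5*3^1*17^1 * 47^1 = -76704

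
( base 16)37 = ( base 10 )55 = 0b110111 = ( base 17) 34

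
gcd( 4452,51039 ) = 159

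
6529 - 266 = 6263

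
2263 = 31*73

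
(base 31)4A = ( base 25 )59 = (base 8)206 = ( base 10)134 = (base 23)5J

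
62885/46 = 62885/46 = 1367.07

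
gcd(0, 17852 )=17852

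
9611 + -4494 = 5117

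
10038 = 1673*6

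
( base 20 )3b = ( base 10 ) 71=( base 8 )107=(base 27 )2h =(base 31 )29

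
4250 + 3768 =8018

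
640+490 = 1130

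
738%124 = 118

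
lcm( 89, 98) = 8722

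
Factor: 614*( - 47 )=-28858  =  - 2^1*47^1*307^1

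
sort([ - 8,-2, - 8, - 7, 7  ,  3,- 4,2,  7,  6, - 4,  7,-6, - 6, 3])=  [  -  8,-8,- 7, - 6, - 6 , - 4, - 4, - 2,2,  3, 3, 6,7, 7  ,  7]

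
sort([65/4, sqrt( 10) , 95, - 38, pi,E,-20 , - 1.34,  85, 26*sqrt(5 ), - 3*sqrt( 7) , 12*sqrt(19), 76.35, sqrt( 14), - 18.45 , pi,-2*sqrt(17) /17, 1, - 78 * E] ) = [ - 78*E, - 38, - 20,-18.45,-3*sqrt(7),  -  1.34, - 2 * sqrt (17 ) /17, 1, E,  pi , pi,sqrt(10),sqrt ( 14), 65/4,12 * sqrt ( 19) , 26*sqrt ( 5 ),76.35,85,95 ] 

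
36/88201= 36/88201  =  0.00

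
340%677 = 340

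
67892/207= 327 + 203/207 = 327.98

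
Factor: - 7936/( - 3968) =2  =  2^1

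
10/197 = 10/197 = 0.05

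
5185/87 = 59+52/87  =  59.60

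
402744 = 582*692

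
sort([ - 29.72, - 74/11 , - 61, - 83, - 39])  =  [ - 83, - 61, - 39,  -  29.72, - 74/11]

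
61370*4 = 245480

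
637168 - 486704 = 150464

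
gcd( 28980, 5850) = 90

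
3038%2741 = 297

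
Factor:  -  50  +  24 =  - 2^1*13^1 = - 26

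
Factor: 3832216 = 2^3* 479027^1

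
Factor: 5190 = 2^1*3^1*5^1*173^1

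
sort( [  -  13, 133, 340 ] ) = [ - 13, 133,340]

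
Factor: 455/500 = 2^ ( - 2)*5^(-2)*7^1*13^1 = 91/100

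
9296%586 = 506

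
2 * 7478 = 14956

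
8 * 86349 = 690792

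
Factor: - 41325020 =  - 2^2  *5^1*11^1*23^1*8167^1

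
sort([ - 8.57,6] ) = [ - 8.57, 6] 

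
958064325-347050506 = 611013819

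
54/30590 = 27/15295 = 0.00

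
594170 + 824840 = 1419010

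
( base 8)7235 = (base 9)5116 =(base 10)3741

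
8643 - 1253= 7390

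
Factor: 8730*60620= 2^3* 3^2 * 5^2*7^1*97^1 * 433^1 = 529212600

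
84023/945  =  84023/945 = 88.91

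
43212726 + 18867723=62080449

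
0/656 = 0 = 0.00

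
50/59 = 50/59 = 0.85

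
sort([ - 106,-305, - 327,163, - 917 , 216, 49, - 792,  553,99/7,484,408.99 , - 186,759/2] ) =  [ - 917, - 792, - 327, - 305 , - 186, - 106,99/7, 49,163,216, 759/2, 408.99,484,553 ]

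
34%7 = 6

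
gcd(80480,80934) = 2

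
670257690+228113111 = 898370801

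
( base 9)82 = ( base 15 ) 4e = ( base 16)4A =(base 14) 54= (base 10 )74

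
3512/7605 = 3512/7605 = 0.46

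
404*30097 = 12159188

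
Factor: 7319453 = 401^1*18253^1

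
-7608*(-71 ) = 540168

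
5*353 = 1765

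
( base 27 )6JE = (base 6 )34405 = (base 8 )11445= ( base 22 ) a2h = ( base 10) 4901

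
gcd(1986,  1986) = 1986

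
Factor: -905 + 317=  -  2^2*3^1 *7^2 = - 588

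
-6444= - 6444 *1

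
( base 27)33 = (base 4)1110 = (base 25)39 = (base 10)84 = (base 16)54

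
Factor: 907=907^1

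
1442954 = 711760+731194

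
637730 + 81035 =718765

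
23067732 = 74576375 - 51508643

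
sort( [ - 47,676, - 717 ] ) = [ -717 ,-47,676]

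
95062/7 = 13580 + 2/7 = 13580.29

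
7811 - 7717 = 94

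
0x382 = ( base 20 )24I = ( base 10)898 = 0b1110000010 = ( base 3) 1020021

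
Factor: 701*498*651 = 2^1*3^2*7^1*31^1*83^1*701^1= 227262798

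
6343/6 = 6343/6 = 1057.17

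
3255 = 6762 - 3507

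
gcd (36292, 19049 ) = 43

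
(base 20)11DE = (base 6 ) 104054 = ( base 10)8674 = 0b10000111100010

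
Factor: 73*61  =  61^1*73^1 = 4453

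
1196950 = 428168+768782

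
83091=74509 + 8582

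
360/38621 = 360/38621 = 0.01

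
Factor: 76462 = 2^1*38231^1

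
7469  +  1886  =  9355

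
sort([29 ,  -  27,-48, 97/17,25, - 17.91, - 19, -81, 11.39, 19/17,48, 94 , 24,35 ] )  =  [ -81,- 48 ,  -  27, - 19, - 17.91,19/17,97/17, 11.39, 24, 25, 29,35,  48, 94] 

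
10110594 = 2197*4602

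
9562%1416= 1066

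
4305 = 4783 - 478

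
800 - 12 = 788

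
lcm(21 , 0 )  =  0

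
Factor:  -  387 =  - 3^2*43^1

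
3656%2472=1184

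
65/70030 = 13/14006 = 0.00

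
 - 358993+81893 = -277100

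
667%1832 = 667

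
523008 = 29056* 18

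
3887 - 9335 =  - 5448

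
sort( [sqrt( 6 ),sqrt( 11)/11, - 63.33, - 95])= [ - 95,- 63.33,sqrt(11 )/11,sqrt (6)]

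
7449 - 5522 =1927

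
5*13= 65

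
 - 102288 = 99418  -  201706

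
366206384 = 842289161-476082777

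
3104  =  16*194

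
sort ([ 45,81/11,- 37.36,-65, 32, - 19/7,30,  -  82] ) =[ - 82, - 65, - 37.36, - 19/7, 81/11, 30, 32 , 45 ]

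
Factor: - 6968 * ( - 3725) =25955800 = 2^3*5^2*13^1*67^1*149^1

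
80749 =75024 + 5725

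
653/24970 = 653/24970 = 0.03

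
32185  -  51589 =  - 19404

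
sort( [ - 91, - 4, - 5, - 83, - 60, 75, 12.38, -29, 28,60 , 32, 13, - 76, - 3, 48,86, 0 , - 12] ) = [ -91, - 83,  -  76, - 60, - 29, - 12, - 5, - 4, -3,0,12.38,13,  28 , 32,  48, 60, 75,86 ]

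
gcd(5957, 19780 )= 23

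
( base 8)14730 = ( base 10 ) 6616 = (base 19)i64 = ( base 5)202431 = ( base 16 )19D8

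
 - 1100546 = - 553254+-547292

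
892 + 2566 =3458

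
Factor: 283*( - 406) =- 2^1*7^1*29^1*283^1 =- 114898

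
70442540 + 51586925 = 122029465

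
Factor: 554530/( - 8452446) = - 3^( - 1 )*5^1*23^1 *2411^1*1408741^( - 1) = - 277265/4226223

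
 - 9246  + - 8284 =-17530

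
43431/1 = 43431 = 43431.00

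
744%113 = 66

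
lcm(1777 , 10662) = 10662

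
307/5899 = 307/5899 = 0.05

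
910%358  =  194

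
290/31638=145/15819 = 0.01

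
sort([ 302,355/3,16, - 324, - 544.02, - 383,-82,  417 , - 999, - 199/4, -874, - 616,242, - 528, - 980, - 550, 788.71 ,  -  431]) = [-999, - 980, - 874, - 616,  -  550, - 544.02 , - 528, - 431,-383,-324,  -  82, - 199/4,  16,355/3, 242,302,417 , 788.71]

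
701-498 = 203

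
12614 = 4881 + 7733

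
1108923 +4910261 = 6019184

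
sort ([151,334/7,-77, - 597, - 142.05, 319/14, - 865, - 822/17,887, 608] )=[-865, - 597,-142.05, - 77,-822/17, 319/14 , 334/7,151,608,  887]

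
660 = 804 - 144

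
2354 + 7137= 9491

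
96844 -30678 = 66166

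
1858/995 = 1 + 863/995  =  1.87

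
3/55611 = 1/18537 = 0.00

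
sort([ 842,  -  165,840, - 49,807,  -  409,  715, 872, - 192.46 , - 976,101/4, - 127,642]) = [-976, - 409, - 192.46, - 165, - 127, - 49,  101/4, 642,715, 807,840,  842, 872 ] 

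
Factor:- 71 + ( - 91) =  - 2^1*3^4=- 162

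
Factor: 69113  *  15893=1098412909 =11^1*23^1 * 61^1*103^1*691^1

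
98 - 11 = 87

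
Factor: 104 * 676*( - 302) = - 2^6*13^3*151^1 = - 21231808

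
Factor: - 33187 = -7^1*11^1*431^1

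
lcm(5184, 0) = 0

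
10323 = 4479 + 5844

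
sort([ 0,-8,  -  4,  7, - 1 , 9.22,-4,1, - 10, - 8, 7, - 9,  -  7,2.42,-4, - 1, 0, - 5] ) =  [-10, - 9,-8, - 8,-7,-5,-4,-4, - 4,-1 , - 1,0 , 0,1,2.42 , 7 , 7,9.22 ] 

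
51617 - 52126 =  - 509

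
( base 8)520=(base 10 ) 336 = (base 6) 1320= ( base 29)bh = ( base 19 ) hd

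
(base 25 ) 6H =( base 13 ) CB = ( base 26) 6b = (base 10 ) 167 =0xA7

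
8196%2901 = 2394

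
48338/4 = 12084+1/2 = 12084.50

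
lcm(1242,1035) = 6210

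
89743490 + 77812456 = 167555946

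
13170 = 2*6585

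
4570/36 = 2285/18 = 126.94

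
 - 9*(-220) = 1980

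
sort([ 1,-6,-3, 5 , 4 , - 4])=[ - 6, - 4, - 3,1, 4, 5 ]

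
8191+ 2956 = 11147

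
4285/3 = 4285/3=1428.33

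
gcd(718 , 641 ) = 1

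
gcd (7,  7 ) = 7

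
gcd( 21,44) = 1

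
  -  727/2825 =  - 1+2098/2825 = - 0.26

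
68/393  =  68/393 = 0.17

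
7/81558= 7/81558  =  0.00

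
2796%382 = 122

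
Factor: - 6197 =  - 6197^1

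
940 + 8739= 9679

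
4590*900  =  4131000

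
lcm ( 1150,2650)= 60950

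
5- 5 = 0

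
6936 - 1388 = 5548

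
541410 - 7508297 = - 6966887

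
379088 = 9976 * 38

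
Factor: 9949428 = 2^2*3^2*276373^1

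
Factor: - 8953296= - 2^4* 3^1* 11^1 * 31^1*547^1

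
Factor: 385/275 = 7/5 = 5^( - 1)*7^1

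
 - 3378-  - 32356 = 28978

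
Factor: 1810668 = 2^2*3^1* 150889^1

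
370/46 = 8 + 1/23 = 8.04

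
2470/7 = 2470/7 = 352.86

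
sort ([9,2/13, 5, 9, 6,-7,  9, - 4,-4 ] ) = [ - 7, - 4, - 4 , 2/13,5,6, 9, 9,9]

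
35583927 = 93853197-58269270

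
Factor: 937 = 937^1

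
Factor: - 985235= - 5^1*17^1 * 67^1*173^1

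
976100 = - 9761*( - 100 )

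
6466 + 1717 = 8183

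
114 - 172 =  - 58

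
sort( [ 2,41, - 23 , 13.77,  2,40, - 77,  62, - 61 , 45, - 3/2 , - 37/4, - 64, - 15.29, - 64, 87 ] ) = [  -  77, - 64, - 64, - 61, - 23, -15.29,-37/4,  -  3/2,  2,  2,  13.77,40,  41,45,62, 87] 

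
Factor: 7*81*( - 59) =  - 3^4*7^1*59^1= - 33453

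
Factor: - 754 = -2^1*13^1*29^1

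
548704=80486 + 468218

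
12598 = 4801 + 7797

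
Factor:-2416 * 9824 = -2^9 *151^1*307^1 = -  23734784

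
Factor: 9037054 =2^1*13^1*347579^1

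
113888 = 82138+31750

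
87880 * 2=175760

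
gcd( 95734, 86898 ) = 2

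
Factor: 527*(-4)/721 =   -  2108/721 = - 2^2 * 7^( - 1 )*17^1*31^1 * 103^( - 1) 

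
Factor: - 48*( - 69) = 3312 = 2^4*3^2*23^1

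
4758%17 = 15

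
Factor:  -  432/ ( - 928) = 2^( - 1 ) * 3^3*29^( - 1 ) = 27/58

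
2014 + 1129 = 3143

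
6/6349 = 6/6349 = 0.00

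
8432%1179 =179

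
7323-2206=5117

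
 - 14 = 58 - 72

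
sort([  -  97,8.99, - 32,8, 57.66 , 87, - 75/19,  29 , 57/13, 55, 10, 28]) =[ - 97, - 32, - 75/19, 57/13, 8,  8.99,10,28, 29 , 55 , 57.66 , 87 ]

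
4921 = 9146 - 4225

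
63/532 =9/76 = 0.12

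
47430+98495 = 145925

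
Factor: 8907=3^1 * 2969^1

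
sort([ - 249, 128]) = [  -  249,128]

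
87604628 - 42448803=45155825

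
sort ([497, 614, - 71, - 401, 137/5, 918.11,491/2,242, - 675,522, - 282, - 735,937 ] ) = [ - 735  , - 675, - 401, - 282  , - 71,137/5, 242, 491/2,497,522,614,918.11,937] 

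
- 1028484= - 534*1926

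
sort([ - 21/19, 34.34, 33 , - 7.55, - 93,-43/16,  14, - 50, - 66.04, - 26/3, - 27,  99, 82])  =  [ - 93, - 66.04, - 50,-27, - 26/3,-7.55,- 43/16,  -  21/19,14,  33,34.34,82,99]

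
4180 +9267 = 13447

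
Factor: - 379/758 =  - 2^( - 1) =- 1/2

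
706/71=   9 + 67/71 = 9.94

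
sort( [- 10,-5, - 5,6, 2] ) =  [ - 10,  -  5, - 5, 2,6 ]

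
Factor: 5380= 2^2*5^1*269^1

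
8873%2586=1115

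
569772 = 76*7497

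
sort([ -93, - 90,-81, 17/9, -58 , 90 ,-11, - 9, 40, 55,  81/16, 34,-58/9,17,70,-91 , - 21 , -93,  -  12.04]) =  [-93,-93,  -  91,-90, - 81 , - 58, - 21, - 12.04, - 11 ,-9,-58/9,17/9, 81/16, 17,34,  40,55,70,  90]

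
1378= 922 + 456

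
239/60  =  239/60 = 3.98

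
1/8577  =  1/8577 = 0.00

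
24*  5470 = 131280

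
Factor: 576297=3^2*64033^1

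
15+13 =28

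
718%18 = 16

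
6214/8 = 776 + 3/4 = 776.75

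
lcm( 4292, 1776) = 51504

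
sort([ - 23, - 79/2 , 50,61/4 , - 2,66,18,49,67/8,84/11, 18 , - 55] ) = [ - 55, - 79/2, - 23,- 2,84/11,67/8, 61/4,18,18, 49, 50,66]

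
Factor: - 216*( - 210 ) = 2^4*3^4*5^1 * 7^1 = 45360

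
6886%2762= 1362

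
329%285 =44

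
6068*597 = 3622596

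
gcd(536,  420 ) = 4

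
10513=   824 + 9689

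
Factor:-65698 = -2^1*107^1*307^1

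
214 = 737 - 523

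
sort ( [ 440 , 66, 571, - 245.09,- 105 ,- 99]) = [ - 245.09, - 105, - 99, 66 , 440, 571]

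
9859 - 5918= 3941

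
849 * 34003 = 28868547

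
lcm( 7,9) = 63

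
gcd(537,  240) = 3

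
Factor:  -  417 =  - 3^1 * 139^1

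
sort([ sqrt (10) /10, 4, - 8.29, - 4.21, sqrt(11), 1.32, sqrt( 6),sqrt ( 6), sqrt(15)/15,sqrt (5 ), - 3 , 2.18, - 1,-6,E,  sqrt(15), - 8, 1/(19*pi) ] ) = [-8.29, - 8, - 6, - 4.21,-3, - 1,1/( 19*pi ),sqrt( 15) /15,sqrt ( 10) /10, 1.32, 2.18,sqrt(5), sqrt(6 ), sqrt( 6 ),  E, sqrt( 11 ), sqrt( 15 ),4]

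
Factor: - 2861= - 2861^1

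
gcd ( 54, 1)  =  1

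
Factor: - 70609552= - 2^4*13^2*26113^1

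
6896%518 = 162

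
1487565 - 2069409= - 581844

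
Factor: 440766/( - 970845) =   -  146922/323615 = - 2^1* 3^1*5^( - 1)*47^1*59^( - 1)*521^1*1097^(-1)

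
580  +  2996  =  3576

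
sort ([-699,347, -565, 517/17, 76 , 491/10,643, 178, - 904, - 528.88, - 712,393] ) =[ - 904, - 712, - 699, - 565,  -  528.88, 517/17, 491/10, 76, 178,347 , 393,643]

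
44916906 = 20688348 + 24228558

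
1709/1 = 1709  =  1709.00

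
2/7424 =1/3712 = 0.00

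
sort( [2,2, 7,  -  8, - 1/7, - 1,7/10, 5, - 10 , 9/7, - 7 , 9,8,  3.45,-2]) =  [  -  10,-8,-7, - 2,-1, - 1/7,7/10 , 9/7,2,2, 3.45, 5, 7,8,9]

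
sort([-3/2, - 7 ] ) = [-7, - 3/2 ]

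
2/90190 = 1/45095  =  0.00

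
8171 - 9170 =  - 999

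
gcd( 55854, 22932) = 18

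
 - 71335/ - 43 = 1658+41/43=1658.95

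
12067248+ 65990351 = 78057599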